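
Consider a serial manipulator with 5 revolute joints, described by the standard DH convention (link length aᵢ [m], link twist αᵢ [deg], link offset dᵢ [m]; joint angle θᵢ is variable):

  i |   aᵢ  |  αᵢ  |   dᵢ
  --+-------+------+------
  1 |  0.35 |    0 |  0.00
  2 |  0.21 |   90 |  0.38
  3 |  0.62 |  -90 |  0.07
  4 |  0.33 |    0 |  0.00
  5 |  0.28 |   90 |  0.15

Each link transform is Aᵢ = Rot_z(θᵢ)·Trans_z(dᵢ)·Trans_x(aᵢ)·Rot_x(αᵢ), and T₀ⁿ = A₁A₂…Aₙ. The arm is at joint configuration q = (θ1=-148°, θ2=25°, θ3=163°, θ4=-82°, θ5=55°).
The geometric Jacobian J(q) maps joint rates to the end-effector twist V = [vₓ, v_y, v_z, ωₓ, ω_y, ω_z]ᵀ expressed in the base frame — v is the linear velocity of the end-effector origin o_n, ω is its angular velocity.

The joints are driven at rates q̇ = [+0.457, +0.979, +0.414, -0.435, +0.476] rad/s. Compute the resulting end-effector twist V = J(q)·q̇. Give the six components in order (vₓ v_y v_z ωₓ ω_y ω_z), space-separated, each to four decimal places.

-1.2307 -0.2733 -0.4206 -0.3407 0.2355 1.3968

o_n = [-0.3499, 0.6947, 0.5042]
J₁: ẑ×o_n = [-0.6947, -0.3499, 0.0000], ω = ẑ
J2: z=[0.0000, 0.0000, 1.0000] o=[-0.2968, -0.1855, 0.0000] → [-0.8802, -0.0531, 0.0000, 0.0000, 0.0000, 1.0000]
J3: z=[-0.8387, 0.5446, 0.0000] o=[-0.4112, -0.3616, 0.3800] → [0.0676, 0.1042, -0.9193, -0.8387, 0.5446, 0.0000]
J4: z=[0.1592, 0.2452, -0.9563] o=[-0.1470, 0.1738, 0.5613] → [0.4842, 0.2032, 0.1327, 0.1592, 0.2452, -0.9563]
J5: z=[0.1592, 0.2452, -0.9563] o=[-0.3971, 0.3886, 0.5747] → [0.2754, -0.0339, 0.0372, 0.1592, 0.2452, -0.9563]
V = J·q̇ = [-1.2307, -0.2733, -0.4206, -0.3407, 0.2355, 1.3968]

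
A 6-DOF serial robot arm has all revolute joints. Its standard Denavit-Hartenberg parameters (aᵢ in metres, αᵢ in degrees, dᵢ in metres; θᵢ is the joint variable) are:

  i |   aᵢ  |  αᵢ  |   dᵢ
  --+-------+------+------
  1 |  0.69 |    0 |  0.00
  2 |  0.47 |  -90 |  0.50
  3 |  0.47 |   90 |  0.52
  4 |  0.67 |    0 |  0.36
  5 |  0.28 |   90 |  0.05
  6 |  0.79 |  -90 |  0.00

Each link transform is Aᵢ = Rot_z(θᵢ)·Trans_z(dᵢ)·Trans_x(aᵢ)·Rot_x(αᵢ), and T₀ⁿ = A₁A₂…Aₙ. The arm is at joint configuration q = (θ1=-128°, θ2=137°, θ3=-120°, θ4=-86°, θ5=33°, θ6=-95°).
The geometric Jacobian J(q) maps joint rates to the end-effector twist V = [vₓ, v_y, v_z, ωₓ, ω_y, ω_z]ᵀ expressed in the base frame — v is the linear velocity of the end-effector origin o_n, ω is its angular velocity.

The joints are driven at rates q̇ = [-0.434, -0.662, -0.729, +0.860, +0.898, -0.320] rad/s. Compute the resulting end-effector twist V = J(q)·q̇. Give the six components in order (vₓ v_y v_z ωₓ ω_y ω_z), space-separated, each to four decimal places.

-1.4819 -0.0691 0.6156 -1.5460 -0.7880 -1.7537

o_n = [0.0935, -0.7826, 1.2461]
J₁: ẑ×o_n = [0.7826, 0.0935, -0.0000], ω = ẑ
J2: z=[0.0000, 0.0000, 1.0000] o=[-0.4248, -0.5437, 0.0000] → [0.2389, 0.5183, -0.0000, 0.0000, 0.0000, 1.0000]
J3: z=[-0.1564, 0.9877, 0.0000] o=[0.0394, -0.4702, 0.5000] → [0.7369, 0.1167, -0.0046, -0.1564, 0.9877, 0.0000]
J4: z=[-0.8554, -0.1355, -0.5000] o=[-0.2740, 0.0066, 0.9070] → [-0.4405, 0.1062, 0.7249, -0.8554, -0.1355, -0.5000]
J5: z=[-0.8554, -0.1355, -0.5000] o=[-0.5005, -0.7059, 0.7675] → [-0.1032, 0.1123, 0.1460, -0.8554, -0.1355, -0.5000]
J6: z=[0.4885, -0.5319, -0.6916] o=[-0.5915, -0.9468, 0.8884] → [-0.0767, -0.6485, 0.4446, 0.4885, -0.5319, -0.6916]
V = J·q̇ = [-1.4819, -0.0691, 0.6156, -1.5460, -0.7880, -1.7537]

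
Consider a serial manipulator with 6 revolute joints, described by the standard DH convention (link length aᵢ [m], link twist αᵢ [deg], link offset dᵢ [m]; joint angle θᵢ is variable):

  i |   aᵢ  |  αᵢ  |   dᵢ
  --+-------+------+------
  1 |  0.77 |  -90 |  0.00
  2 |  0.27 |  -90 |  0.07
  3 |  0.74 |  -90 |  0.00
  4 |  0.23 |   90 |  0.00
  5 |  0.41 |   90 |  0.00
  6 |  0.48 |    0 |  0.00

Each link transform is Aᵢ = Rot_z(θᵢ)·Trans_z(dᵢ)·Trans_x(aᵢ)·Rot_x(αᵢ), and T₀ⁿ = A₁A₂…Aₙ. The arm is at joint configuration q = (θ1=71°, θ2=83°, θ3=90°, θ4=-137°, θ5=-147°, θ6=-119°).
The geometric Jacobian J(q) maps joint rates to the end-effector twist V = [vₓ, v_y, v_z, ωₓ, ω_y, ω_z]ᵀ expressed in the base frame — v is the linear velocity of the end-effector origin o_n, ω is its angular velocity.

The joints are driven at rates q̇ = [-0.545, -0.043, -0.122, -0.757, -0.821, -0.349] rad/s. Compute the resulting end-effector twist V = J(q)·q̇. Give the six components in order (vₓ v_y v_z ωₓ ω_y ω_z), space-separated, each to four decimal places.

o_n = [0.9961, 0.1381, -0.4080]
J₁: ẑ×o_n = [-0.1381, 0.9961, 0.0000], ω = ẑ
J2: z=[-0.9455, 0.3256, 0.0000] o=[0.2507, 0.7280, 0.0000] → [-0.1328, -0.3858, 0.3151, -0.9455, 0.3256, 0.0000]
J3: z=[-0.3231, -0.9385, -0.1219] o=[0.1952, 0.7820, -0.2680] → [0.0529, -0.1428, 0.9596, -0.3231, -0.9385, -0.1219]
J4: z=[-0.0397, -0.1152, 0.9925] o=[0.8949, 0.5410, -0.2680] → [0.4160, 0.0949, 0.0276, -0.0397, -0.1152, 0.9925]
J5: z=[-0.4085, 0.9084, 0.0891] o=[0.6852, 0.4486, -0.2871] → [-0.0822, -0.0217, -0.1556, -0.4085, 0.9084, 0.0891]
J6: z=[0.4634, 0.1223, 0.8777] o=[1.0076, 0.6125, -0.4802] → [0.4252, -0.0435, -0.2184, 0.4634, 0.1223, 0.8777]
V = J·q̇ = [-0.3214, -0.5477, 0.0524, 0.2838, -0.6007, -1.6610]

-0.3214 -0.5477 0.0524 0.2838 -0.6007 -1.6610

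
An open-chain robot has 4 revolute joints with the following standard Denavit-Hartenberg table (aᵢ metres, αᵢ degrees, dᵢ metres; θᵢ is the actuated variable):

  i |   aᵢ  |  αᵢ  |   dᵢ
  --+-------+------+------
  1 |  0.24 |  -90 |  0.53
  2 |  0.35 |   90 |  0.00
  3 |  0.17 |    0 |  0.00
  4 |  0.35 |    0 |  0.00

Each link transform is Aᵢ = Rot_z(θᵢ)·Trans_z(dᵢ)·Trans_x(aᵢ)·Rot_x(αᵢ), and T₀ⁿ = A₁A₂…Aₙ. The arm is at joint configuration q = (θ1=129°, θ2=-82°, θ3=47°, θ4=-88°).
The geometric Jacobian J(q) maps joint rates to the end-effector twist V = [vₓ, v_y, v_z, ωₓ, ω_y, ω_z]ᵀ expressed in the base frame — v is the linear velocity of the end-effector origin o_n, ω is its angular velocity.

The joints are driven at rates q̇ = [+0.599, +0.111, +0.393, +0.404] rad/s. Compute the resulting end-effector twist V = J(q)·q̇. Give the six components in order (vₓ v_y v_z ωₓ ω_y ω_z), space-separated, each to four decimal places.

o_n = [-0.1332, 0.3317, 1.2530]
J₁: ẑ×o_n = [-0.3317, -0.1332, 0.0000], ω = ẑ
J2: z=[-0.7771, -0.6293, 0.0000] o=[-0.1510, 0.1865, 0.5300] → [-0.4550, 0.5619, -0.1016, -0.7771, -0.6293, 0.0000]
J3: z=[0.6232, -0.7696, 0.1392] o=[-0.1817, 0.2244, 0.8766] → [-0.3046, -0.2278, 0.1043, 0.6232, -0.7696, 0.1392]
J4: z=[0.6232, -0.7696, 0.1392] o=[-0.2885, 0.1587, 0.9914] → [-0.2254, -0.1414, 0.2274, 0.6232, -0.7696, 0.1392]
V = J·q̇ = [-0.4600, -0.1640, 0.1216, 0.4104, -0.6832, 0.7099]

-0.4600 -0.1640 0.1216 0.4104 -0.6832 0.7099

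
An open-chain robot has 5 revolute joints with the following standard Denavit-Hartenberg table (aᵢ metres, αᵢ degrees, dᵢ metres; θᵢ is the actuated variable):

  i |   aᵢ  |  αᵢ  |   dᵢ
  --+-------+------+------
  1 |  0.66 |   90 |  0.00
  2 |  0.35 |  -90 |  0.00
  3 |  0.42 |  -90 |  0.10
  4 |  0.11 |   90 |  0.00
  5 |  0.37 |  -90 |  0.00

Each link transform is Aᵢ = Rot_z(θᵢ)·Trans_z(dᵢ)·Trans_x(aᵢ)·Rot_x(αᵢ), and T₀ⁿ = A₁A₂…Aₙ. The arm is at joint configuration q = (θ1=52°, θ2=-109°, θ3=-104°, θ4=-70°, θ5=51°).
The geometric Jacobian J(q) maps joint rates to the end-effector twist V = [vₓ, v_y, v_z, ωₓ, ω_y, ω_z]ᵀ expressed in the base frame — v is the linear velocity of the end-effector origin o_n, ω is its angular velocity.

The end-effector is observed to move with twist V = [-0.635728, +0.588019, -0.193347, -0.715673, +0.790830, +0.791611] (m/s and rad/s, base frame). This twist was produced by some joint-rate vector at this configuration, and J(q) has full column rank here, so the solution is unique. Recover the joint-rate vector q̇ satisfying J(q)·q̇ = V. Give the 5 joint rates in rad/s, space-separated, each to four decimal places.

o_n = [1.0177, 0.3428, -0.6093]
J₁: ẑ×o_n = [-0.3428, 1.0177, 0.0000], ω = ẑ
J2: z=[0.7880, -0.6157, 0.0000] o=[0.4063, 0.5201, 0.0000] → [0.3751, 0.4801, 0.2367, 0.7880, -0.6157, 0.0000]
J3: z=[0.5821, 0.7451, -0.3256] o=[0.3362, 0.4303, -0.3309] → [-0.2359, -0.0598, -0.5587, 0.5821, 0.7451, -0.3256]
J4: z=[-0.0038, -0.3979, -0.9174] o=[0.7359, 0.2800, -0.2674] → [0.1937, -0.2598, 0.1119, -0.0038, -0.3979, -0.9174]
J5: z=[-0.5650, 0.7579, -0.3263] o=[0.8267, 0.3368, -0.2925] → [-0.2382, -0.2413, -0.1481, -0.5650, 0.7579, -0.3263]
q̇ = J⁺·V = [0.8950, -0.3970, -0.0280, -0.1210, 0.6850]

0.8950 -0.3970 -0.0280 -0.1210 0.6850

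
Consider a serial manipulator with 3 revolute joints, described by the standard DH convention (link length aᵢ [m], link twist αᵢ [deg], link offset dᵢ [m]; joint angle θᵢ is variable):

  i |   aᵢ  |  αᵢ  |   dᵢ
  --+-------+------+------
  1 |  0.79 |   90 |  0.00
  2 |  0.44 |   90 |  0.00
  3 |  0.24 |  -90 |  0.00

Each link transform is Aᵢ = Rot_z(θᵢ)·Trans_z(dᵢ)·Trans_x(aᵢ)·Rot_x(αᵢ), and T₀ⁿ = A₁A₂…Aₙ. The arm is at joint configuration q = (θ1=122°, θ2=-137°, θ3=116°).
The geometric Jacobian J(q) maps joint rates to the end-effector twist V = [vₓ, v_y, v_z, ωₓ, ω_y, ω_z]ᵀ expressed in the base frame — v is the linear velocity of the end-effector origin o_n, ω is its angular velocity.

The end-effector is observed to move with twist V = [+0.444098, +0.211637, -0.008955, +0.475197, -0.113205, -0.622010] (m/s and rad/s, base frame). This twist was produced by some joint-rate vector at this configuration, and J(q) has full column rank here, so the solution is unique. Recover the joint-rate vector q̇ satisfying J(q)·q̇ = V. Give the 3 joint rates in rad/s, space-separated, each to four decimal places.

-0.9950 0.3430 0.5100

o_n = [-0.1060, 0.5766, -0.2283]
J₁: ẑ×o_n = [-0.5766, -0.1060, 0.0000], ω = ẑ
J2: z=[0.8480, 0.5299, 0.0000] o=[-0.4186, 0.6700, 0.0000] → [-0.1210, 0.1936, -0.2449, 0.8480, 0.5299, 0.0000]
J3: z=[0.3614, -0.5784, 0.7314] o=[-0.2481, 0.3971, -0.3001] → [-0.1728, 0.0780, 0.1471, 0.3614, -0.5784, 0.7314]
q̇ = J⁺·V = [-0.9950, 0.3430, 0.5100]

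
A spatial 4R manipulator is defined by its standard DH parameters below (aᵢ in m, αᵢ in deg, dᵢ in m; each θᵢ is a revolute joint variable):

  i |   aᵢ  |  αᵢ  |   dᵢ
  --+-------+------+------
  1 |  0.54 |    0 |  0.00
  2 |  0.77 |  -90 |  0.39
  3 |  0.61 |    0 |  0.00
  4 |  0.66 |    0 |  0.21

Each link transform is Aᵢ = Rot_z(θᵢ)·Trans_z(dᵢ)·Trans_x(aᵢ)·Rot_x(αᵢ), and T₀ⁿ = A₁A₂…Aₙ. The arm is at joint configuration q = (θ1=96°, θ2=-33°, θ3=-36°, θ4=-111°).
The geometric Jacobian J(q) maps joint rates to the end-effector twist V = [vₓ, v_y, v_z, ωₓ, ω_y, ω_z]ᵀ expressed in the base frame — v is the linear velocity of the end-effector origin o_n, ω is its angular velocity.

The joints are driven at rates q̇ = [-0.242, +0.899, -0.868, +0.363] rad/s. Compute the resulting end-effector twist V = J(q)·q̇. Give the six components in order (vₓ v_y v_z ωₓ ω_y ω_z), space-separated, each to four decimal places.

-0.5720 -0.3365 0.1488 0.4500 -0.2293 0.6570

o_n = [0.0788, 1.2650, 1.1080]
J₁: ẑ×o_n = [-1.2650, 0.0788, 0.0000], ω = ẑ
J2: z=[0.0000, 0.0000, 1.0000] o=[-0.0564, 0.5370, 0.0000] → [-0.7279, 0.1352, 0.0000, 0.0000, 0.0000, 1.0000]
J3: z=[-0.8910, 0.4540, 0.0000] o=[0.2931, 1.2231, 0.3900] → [0.3260, 0.6398, 0.0600, -0.8910, 0.4540, 0.0000]
J4: z=[-0.8910, 0.4540, 0.0000] o=[0.5172, 1.6628, 0.7485] → [0.1632, 0.3203, 0.5535, -0.8910, 0.4540, 0.0000]
V = J·q̇ = [-0.5720, -0.3365, 0.1488, 0.4500, -0.2293, 0.6570]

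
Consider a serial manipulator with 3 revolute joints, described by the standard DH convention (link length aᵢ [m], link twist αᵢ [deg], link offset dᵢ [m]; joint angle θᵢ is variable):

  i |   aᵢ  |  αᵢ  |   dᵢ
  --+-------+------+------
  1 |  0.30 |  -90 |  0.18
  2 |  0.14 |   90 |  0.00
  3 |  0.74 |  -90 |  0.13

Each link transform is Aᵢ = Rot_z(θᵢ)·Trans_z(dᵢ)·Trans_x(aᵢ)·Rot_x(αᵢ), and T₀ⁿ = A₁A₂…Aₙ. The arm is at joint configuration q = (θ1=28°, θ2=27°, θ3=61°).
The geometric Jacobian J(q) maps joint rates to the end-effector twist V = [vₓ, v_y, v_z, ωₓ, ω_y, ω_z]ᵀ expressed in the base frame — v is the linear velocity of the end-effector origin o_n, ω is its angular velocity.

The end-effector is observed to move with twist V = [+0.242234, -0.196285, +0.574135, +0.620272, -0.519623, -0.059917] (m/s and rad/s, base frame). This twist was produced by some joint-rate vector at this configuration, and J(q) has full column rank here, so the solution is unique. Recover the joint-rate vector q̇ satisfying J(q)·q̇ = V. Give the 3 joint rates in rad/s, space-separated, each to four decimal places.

-0.6560 -0.7500 0.6690

o_n = [0.4055, 0.9486, 0.0694]
J₁: ẑ×o_n = [-0.9486, 0.4055, 0.0000], ω = ẑ
J2: z=[-0.4695, 0.8829, 0.0000] o=[0.2649, 0.1408, 0.1800] → [-0.0977, -0.0519, -0.5034, -0.4695, 0.8829, 0.0000]
J3: z=[0.4008, 0.2131, 0.8910] o=[0.3750, 0.1994, 0.1164] → [-0.6776, 0.0460, 0.2938, 0.4008, 0.2131, 0.8910]
q̇ = J⁺·V = [-0.6560, -0.7500, 0.6690]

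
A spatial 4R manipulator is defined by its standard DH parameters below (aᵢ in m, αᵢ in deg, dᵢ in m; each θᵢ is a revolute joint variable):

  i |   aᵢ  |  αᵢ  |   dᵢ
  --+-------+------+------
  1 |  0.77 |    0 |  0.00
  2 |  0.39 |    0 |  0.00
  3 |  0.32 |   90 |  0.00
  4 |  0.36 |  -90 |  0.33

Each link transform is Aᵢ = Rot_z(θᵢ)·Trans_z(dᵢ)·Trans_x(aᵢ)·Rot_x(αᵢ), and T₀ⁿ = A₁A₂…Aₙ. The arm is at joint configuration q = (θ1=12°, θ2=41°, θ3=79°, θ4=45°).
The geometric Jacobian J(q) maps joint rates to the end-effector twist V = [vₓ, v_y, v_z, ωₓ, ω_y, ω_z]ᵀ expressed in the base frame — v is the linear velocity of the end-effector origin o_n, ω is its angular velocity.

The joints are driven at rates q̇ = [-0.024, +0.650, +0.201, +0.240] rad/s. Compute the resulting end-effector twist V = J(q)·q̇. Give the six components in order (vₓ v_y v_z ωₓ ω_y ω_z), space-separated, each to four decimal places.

-0.6860 -0.0317 0.0611 0.1784 0.1606 0.8270

o_n = [0.8487, 1.1194, 0.2546]
J₁: ẑ×o_n = [-1.1194, 0.8487, 0.0000], ω = ẑ
J2: z=[0.0000, 0.0000, 1.0000] o=[0.7532, 0.1601, 0.0000] → [-0.9593, 0.0955, 0.0000, 0.0000, 0.0000, 1.0000]
J3: z=[0.0000, 0.0000, 1.0000] o=[0.9879, 0.4716, 0.0000] → [-0.6478, -0.1392, 0.0000, 0.0000, 0.0000, 1.0000]
J4: z=[0.7431, 0.6691, 0.0000] o=[0.7738, 0.7094, 0.0000] → [0.1703, -0.1892, 0.2546, 0.7431, 0.6691, 0.0000]
V = J·q̇ = [-0.6860, -0.0317, 0.0611, 0.1784, 0.1606, 0.8270]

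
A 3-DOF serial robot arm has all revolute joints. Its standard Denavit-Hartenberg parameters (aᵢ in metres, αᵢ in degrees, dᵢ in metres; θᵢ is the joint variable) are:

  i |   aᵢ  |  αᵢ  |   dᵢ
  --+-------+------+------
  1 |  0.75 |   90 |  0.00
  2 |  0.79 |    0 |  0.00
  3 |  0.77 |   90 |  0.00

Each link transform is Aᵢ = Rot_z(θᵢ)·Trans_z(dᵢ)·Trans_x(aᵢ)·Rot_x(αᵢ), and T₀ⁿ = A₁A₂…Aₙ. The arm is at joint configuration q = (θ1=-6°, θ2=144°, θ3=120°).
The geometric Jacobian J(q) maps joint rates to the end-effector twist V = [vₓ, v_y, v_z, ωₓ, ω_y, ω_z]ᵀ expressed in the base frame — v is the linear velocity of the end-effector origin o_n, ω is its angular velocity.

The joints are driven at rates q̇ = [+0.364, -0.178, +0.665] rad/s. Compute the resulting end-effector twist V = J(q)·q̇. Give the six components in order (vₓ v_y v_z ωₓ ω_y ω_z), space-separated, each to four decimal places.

0.4543 -0.0366 0.0746 -0.0509 -0.4843 0.3640

o_n = [0.0302, -0.0032, -0.3014]
J₁: ẑ×o_n = [0.0032, 0.0302, -0.0000], ω = ẑ
J2: z=[-0.1045, -0.9945, 0.0000] o=[0.7459, -0.0784, 0.0000] → [0.2998, -0.0315, -0.7196, -0.1045, -0.9945, 0.0000]
J3: z=[-0.1045, -0.9945, 0.0000] o=[0.1103, -0.0116, 0.4644] → [0.7616, -0.0800, -0.0805, -0.1045, -0.9945, 0.0000]
V = J·q̇ = [0.4543, -0.0366, 0.0746, -0.0509, -0.4843, 0.3640]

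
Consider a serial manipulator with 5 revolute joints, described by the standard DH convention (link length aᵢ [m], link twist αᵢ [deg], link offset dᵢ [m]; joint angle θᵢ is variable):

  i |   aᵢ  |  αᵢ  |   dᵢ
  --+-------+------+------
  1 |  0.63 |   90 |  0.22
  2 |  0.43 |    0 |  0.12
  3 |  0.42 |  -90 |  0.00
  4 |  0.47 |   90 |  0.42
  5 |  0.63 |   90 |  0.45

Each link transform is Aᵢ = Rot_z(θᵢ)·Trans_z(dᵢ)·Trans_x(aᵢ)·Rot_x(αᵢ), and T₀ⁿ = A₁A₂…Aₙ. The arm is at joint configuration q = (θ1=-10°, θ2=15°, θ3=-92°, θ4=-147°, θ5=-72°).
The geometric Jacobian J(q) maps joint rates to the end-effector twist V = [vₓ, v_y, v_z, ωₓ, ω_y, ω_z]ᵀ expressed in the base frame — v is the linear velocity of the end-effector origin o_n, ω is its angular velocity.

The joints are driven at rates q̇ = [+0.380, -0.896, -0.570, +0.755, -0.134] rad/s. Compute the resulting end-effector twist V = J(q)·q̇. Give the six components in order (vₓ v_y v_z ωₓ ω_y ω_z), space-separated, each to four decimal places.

o_n = [0.7546, -0.2393, 0.6637]
J₁: ẑ×o_n = [0.2393, 0.7546, -0.0000], ω = ẑ
J2: z=[-0.1736, -0.9848, 0.0000] o=[0.6204, -0.1094, 0.2200] → [-0.4370, 0.0771, 0.1547, -0.1736, -0.9848, 0.0000]
J3: z=[-0.1736, -0.9848, 0.0000] o=[1.0086, -0.2997, 0.3313] → [-0.3274, 0.0577, -0.2606, -0.1736, -0.9848, 0.0000]
J4: z=[0.9596, -0.1692, 0.2250] o=[1.1017, -0.3161, -0.0779] → [-0.1428, -0.7897, 0.0150, 0.9596, -0.1692, 0.2250]
J5: z=[0.0250, 0.8472, 0.5307] o=[1.3729, -0.6239, 0.4006] → [0.0188, -0.3347, 0.5334, 0.0250, 0.8472, 0.5307]
V = J·q̇ = [0.5588, -0.3666, -0.0502, 0.9757, 1.2025, 0.4787]

0.5588 -0.3666 -0.0502 0.9757 1.2025 0.4787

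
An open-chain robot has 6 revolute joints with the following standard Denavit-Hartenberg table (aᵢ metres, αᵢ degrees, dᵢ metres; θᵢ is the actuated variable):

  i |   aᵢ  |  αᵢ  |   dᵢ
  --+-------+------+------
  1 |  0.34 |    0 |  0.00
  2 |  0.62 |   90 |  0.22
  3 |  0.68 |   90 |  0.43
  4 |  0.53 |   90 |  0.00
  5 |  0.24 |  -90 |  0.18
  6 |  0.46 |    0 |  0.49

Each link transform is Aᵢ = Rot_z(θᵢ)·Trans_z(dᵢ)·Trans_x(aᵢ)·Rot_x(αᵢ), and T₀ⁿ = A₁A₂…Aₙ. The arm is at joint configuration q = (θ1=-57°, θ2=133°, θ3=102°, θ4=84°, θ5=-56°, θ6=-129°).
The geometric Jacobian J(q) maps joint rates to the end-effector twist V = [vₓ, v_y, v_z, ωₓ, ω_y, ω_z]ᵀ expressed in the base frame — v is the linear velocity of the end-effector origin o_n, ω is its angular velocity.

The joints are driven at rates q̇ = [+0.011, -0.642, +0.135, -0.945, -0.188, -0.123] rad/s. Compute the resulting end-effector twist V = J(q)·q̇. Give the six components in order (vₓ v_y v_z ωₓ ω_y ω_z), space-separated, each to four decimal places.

-0.4213 -1.1099 0.7498 -0.1783 -0.9352 -1.0351

o_n = [1.5833, 0.0422, 1.5664]
J₁: ẑ×o_n = [-0.0422, 1.5833, 0.0000], ω = ẑ
J2: z=[0.0000, 0.0000, 1.0000] o=[0.1852, -0.2851, 0.0000] → [-0.3274, 1.3981, 0.0000, 0.0000, 0.0000, 1.0000]
J3: z=[0.9703, -0.2419, 0.0000] o=[0.3352, 0.3164, 0.2200] → [-0.3257, -1.3064, 0.0359, 0.9703, -0.2419, 0.0000]
J4: z=[0.2366, 0.9491, 0.2079] o=[0.7182, 0.0752, 0.8851] → [0.6534, 0.0187, -0.8289, 0.2366, 0.9491, 0.2079]
J5: z=[-0.1514, -0.1753, 0.9728] o=[1.2268, -0.0635, 0.9393] → [-0.2128, 0.4417, 0.0465, -0.1514, -0.1753, 0.9728]
J6: z=[0.9280, 0.3138, 0.2010] o=[1.2813, -0.3190, 1.0868] → [0.0779, -0.3844, 0.2404, 0.9280, 0.3138, 0.2010]
V = J·q̇ = [-0.4213, -1.1099, 0.7498, -0.1783, -0.9352, -1.0351]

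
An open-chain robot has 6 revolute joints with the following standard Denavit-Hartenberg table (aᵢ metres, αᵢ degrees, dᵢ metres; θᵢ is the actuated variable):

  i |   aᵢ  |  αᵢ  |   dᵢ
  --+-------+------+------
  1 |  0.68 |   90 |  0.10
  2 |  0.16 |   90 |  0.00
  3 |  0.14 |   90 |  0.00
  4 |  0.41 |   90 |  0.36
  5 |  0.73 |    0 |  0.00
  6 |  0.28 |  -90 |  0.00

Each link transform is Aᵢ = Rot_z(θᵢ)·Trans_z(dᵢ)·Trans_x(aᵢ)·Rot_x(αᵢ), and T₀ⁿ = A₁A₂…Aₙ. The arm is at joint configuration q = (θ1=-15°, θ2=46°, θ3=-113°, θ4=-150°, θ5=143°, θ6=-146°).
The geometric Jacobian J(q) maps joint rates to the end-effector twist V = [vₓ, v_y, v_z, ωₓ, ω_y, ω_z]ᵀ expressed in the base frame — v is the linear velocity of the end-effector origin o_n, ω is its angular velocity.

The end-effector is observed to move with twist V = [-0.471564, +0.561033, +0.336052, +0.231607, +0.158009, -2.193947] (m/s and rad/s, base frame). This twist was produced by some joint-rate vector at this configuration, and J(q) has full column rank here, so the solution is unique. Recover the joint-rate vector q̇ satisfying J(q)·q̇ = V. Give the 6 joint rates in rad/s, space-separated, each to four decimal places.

o_n = [0.1620, -0.3154, -0.2808]
J₁: ẑ×o_n = [0.3154, 0.1620, -0.0000], ω = ẑ
J2: z=[-0.2588, -0.9659, 0.0000] o=[0.6568, -0.1760, 0.1000] → [0.3679, -0.0986, -0.4419, -0.2588, -0.9659, 0.0000]
J3: z=[0.6948, -0.1862, -0.6947] o=[0.7642, -0.2048, 0.2151] → [0.0155, 0.7629, -0.1890, 0.6948, -0.1862, -0.6947]
J4: z=[-0.7188, -0.2119, -0.6622] o=[0.7608, -0.0704, 0.1757] → [-0.0654, 0.0683, 0.0492, -0.7188, -0.2119, -0.6622]
J5: z=[0.6137, -0.6409, -0.4611] o=[0.3681, -0.4492, 0.1796] → [0.3568, 0.3776, -0.0500, 0.6137, -0.6409, -0.4611]
J6: z=[0.6137, -0.6409, -0.4611] o=[0.2428, -0.1122, -0.4557] → [-0.2058, -0.0701, -0.1765, 0.6137, -0.6409, -0.4611]
q̇ = J⁺·V = [-0.9310, -0.9180, 0.4130, 0.9950, 0.6400, 0.0480]

-0.9310 -0.9180 0.4130 0.9950 0.6400 0.0480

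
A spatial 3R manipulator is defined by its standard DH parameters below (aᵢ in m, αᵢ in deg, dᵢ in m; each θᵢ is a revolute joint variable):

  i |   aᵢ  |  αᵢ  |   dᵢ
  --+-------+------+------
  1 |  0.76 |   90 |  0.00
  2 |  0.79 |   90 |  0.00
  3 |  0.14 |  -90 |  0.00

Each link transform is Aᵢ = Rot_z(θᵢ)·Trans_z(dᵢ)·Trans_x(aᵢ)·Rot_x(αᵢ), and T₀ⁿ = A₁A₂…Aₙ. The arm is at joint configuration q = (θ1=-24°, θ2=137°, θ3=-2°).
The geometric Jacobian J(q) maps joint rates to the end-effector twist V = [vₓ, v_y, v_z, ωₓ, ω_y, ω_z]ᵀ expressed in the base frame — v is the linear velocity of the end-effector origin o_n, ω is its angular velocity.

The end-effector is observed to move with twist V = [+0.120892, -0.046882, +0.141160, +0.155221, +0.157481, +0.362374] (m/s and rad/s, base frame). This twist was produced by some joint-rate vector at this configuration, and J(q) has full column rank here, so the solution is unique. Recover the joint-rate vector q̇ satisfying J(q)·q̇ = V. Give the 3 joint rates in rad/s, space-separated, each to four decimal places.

0.2790 -0.2070 0.1140

o_n = [0.0750, -0.0280, 0.6342]
J₁: ẑ×o_n = [0.0280, 0.0750, -0.0000], ω = ẑ
J2: z=[-0.4067, -0.9135, 0.0000] o=[0.6943, -0.3091, 0.0000] → [-0.5794, 0.2580, -0.6801, -0.4067, -0.9135, 0.0000]
J3: z=[0.6230, -0.2774, 0.7314] o=[0.1665, -0.0741, 0.5388] → [-0.0602, -0.1264, 0.0033, 0.6230, -0.2774, 0.7314]
q̇ = J⁺·V = [0.2790, -0.2070, 0.1140]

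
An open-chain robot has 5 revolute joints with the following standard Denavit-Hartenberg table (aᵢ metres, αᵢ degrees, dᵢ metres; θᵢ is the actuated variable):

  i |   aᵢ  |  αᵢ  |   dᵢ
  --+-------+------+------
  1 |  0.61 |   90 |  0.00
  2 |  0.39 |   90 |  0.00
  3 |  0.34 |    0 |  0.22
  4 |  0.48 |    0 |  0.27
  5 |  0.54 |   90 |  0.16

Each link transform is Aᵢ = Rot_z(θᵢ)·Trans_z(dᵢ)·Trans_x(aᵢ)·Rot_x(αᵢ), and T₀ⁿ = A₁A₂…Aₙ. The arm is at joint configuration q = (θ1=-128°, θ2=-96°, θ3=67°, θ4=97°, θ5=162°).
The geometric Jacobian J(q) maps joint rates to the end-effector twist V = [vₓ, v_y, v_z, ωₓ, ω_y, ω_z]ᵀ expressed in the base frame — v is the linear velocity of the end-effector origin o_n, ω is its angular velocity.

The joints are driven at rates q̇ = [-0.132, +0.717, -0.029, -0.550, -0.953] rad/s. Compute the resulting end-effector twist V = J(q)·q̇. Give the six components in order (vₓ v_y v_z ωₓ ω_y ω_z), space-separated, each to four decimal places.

o_n = [-0.0577, 0.1589, -0.4384]
J₁: ẑ×o_n = [-0.1589, -0.0577, 0.0000], ω = ẑ
J2: z=[-0.7880, 0.6157, 0.0000] o=[-0.3756, -0.4807, 0.0000] → [-0.2699, -0.3455, -0.6997, -0.7880, 0.6157, 0.0000]
J3: z=[0.6123, 0.7837, 0.1045] o=[-0.3505, -0.4486, -0.3879] → [-0.1031, 0.0615, 0.1425, 0.6123, 0.7837, 0.1045]
J4: z=[0.6123, 0.7837, 0.1045] o=[-0.4538, -0.0725, -0.4970] → [0.0217, 0.0055, -0.1687, 0.6123, 0.7837, 0.1045]
J5: z=[0.6123, 0.7837, 0.1045] o=[-0.4225, 0.1825, -0.0099] → [-0.3333, 0.3005, -0.3003, 0.6123, 0.7837, 0.1045]
V = J·q̇ = [0.1362, -0.5313, -0.1268, -1.5030, -0.7592, -0.2921]

0.1362 -0.5313 -0.1268 -1.5030 -0.7592 -0.2921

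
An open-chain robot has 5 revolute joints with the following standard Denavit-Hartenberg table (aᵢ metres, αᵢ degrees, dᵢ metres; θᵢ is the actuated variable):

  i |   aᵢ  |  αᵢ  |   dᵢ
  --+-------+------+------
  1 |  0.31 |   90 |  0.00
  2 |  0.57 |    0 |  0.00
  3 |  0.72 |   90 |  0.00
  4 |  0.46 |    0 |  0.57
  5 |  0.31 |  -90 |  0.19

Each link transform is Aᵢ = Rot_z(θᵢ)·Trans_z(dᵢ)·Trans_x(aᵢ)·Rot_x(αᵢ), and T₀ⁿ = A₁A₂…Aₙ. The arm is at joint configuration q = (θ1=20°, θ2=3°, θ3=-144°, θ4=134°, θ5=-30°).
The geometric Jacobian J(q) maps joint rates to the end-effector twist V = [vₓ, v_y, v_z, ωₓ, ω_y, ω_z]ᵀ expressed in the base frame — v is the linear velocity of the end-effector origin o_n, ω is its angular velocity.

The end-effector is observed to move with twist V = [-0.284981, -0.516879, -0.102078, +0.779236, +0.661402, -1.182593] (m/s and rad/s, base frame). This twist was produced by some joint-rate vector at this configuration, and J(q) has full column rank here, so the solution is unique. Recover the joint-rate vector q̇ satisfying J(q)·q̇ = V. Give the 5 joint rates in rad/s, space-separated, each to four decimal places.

o_n = [0.3551, -0.5430, 0.4156]
J₁: ẑ×o_n = [0.5430, 0.3551, -0.0000], ω = ẑ
J2: z=[0.3420, -0.9397, 0.0000] o=[0.2913, 0.1060, 0.0000] → [-0.3906, -0.1422, -0.1620, 0.3420, -0.9397, 0.0000]
J3: z=[0.3420, -0.9397, 0.0000] o=[0.8262, 0.3007, 0.0298] → [-0.3625, -0.1320, -0.7312, 0.3420, -0.9397, 0.0000]
J4: z=[-0.5914, -0.2152, 0.7771] o=[0.3004, 0.1093, -0.4233] → [0.3264, 0.5386, 0.3975, -0.5914, -0.2152, 0.7771]
J5: z=[-0.5914, -0.2152, 0.7771] o=[0.3098, -0.2394, 0.2208] → [0.1940, 0.1504, 0.1893, -0.5914, -0.2152, 0.7771]
q̇ = J⁺·V = [0.0010, 0.1850, -0.5400, -0.8580, -0.6650]

0.0010 0.1850 -0.5400 -0.8580 -0.6650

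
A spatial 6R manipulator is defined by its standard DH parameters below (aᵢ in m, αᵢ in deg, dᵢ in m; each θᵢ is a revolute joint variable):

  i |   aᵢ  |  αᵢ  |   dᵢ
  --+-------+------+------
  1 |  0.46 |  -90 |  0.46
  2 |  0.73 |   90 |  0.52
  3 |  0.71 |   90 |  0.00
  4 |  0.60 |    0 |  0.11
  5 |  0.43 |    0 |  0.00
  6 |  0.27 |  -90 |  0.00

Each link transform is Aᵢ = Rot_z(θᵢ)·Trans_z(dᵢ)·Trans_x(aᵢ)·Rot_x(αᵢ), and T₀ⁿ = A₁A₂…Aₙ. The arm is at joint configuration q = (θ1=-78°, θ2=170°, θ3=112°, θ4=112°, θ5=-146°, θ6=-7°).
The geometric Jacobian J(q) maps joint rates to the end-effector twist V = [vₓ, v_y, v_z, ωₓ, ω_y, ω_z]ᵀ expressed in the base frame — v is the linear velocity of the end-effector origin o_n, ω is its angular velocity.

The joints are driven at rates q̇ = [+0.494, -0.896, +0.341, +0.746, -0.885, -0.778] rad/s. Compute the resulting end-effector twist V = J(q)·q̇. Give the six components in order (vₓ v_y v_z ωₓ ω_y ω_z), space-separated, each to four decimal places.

-0.7346 0.3768 0.0511 -1.0260 -1.1346 0.3058

o_n = [1.5076, 0.2689, 0.2469]
J₁: ẑ×o_n = [-0.2689, 1.5076, 0.0000], ω = ẑ
J2: z=[0.9781, 0.2079, 0.0000] o=[0.0956, -0.4499, 0.4600] → [-0.0443, 0.2084, 0.4096, 0.9781, 0.2079, 0.0000]
J3: z=[0.0361, -0.1699, -0.9848] o=[0.4548, 0.3614, 0.3332] → [-0.0764, -1.0337, 0.1755, 0.0361, -0.1699, -0.9848]
J4: z=[0.1766, 0.9710, -0.1610] o=[1.1532, 0.2420, 0.3794] → [-0.1243, -0.0337, -0.3394, 0.1766, 0.9710, -0.1610]
J5: z=[0.1766, 0.9710, -0.1610] o=[0.9716, 0.2921, -0.2008] → [0.4310, -0.1654, -0.5246, 0.1766, 0.9710, -0.1610]
J6: z=[0.1766, 0.9710, -0.1610] o=[1.3136, 0.2731, 0.0592] → [0.1816, -0.0644, -0.1892, 0.1766, 0.9710, -0.1610]
V = J·q̇ = [-0.7346, 0.3768, 0.0511, -1.0260, -1.1346, 0.3058]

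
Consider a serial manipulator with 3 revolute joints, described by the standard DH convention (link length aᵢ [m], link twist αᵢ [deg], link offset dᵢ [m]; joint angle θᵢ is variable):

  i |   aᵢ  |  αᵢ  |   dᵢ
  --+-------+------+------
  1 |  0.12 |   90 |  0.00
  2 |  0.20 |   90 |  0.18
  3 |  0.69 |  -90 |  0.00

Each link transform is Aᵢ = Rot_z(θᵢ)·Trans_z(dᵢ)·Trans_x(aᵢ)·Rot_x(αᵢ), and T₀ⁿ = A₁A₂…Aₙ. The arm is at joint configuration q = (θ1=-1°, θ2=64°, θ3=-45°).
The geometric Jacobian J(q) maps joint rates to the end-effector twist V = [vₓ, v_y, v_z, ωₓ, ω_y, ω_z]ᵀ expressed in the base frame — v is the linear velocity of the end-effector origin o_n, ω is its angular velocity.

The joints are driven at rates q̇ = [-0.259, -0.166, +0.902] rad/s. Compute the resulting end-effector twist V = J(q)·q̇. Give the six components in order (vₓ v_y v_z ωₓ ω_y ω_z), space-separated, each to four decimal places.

o_n = [0.4269, 0.3005, 0.6183]
J₁: ẑ×o_n = [-0.3005, 0.4269, 0.0000], ω = ẑ
J2: z=[-0.0175, -0.9998, 0.0000] o=[0.1200, -0.0021, 0.0000] → [-0.6182, 0.0108, 0.3016, -0.0175, -0.9998, 0.0000]
J3: z=[0.8987, -0.0157, -0.4384] o=[0.2045, -0.1836, 0.1798] → [0.2053, -0.4916, 0.4385, 0.8987, -0.0157, -0.4384]
V = J·q̇ = [0.3657, -0.5557, 0.3455, 0.8135, 0.1518, -0.6544]

0.3657 -0.5557 0.3455 0.8135 0.1518 -0.6544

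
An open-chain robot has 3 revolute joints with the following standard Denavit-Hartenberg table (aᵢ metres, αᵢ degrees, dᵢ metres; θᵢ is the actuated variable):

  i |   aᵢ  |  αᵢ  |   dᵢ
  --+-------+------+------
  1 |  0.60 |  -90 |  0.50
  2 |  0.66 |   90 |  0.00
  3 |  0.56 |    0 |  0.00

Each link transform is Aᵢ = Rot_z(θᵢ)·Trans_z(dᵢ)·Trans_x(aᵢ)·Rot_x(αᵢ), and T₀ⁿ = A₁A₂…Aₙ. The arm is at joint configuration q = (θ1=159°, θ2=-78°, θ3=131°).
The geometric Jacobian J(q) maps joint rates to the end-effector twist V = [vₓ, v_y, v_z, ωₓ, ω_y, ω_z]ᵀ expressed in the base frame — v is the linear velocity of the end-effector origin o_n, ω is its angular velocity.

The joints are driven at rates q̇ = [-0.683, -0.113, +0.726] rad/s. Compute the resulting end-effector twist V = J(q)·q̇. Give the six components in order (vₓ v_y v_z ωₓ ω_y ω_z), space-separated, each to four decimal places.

0.0776 0.7394 -0.2933 0.7035 -0.1490 -0.5321

o_n = [-0.7684, -0.1577, 0.7862]
J₁: ẑ×o_n = [0.1577, -0.7684, 0.0000], ω = ẑ
J2: z=[-0.3584, -0.9336, 0.0000] o=[-0.5601, 0.2150, 0.5000] → [-0.2672, 0.1026, -0.0608, -0.3584, -0.9336, 0.0000]
J3: z=[0.9132, -0.3505, 0.2079] o=[-0.6883, 0.2642, 1.1456] → [0.2137, 0.3115, -0.4134, 0.9132, -0.3505, 0.2079]
V = J·q̇ = [0.0776, 0.7394, -0.2933, 0.7035, -0.1490, -0.5321]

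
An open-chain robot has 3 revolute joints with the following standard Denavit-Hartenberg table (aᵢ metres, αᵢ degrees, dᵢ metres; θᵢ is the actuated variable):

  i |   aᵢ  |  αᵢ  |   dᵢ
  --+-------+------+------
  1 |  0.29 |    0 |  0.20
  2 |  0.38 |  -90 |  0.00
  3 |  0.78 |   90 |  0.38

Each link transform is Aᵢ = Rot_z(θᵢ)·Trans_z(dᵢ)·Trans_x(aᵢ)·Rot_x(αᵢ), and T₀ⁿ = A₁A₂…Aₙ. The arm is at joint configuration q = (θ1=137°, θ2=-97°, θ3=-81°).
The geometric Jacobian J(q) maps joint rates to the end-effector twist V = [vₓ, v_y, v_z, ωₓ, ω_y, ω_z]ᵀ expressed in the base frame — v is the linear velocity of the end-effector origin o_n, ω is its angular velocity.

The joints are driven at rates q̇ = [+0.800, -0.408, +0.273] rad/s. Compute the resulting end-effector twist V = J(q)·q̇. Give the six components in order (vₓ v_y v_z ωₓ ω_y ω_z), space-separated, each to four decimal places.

o_n = [-0.0718, 0.8116, 0.9704]
J₁: ẑ×o_n = [-0.8116, -0.0718, 0.0000], ω = ẑ
J2: z=[0.0000, 0.0000, 1.0000] o=[-0.2121, 0.1978, 0.2000] → [-0.6138, 0.1403, 0.0000, 0.0000, 0.0000, 1.0000]
J3: z=[-0.6428, 0.7660, 0.0000] o=[0.0790, 0.4420, 0.2000] → [0.5902, 0.4952, -0.1220, -0.6428, 0.7660, 0.0000]
V = J·q̇ = [-0.2377, 0.0205, -0.0333, -0.1755, 0.2091, 0.3920]

-0.2377 0.0205 -0.0333 -0.1755 0.2091 0.3920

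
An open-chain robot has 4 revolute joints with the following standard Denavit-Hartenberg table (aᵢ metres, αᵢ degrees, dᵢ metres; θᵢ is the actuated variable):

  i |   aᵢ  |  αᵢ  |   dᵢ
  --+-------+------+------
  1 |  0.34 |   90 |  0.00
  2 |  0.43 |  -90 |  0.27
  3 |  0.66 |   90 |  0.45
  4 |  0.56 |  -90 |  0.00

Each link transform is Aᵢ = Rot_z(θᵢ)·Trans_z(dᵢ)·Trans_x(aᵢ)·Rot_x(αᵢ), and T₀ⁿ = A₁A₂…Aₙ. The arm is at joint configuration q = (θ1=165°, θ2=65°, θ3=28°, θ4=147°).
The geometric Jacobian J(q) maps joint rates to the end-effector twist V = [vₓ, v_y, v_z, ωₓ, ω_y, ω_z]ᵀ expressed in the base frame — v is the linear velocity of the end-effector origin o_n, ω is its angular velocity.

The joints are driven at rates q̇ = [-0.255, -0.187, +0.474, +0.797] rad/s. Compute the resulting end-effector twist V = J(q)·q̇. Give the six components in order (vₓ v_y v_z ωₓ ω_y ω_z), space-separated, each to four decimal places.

o_n = [0.1351, 0.1508, 0.8611]
J₁: ẑ×o_n = [-0.1508, 0.1351, 0.0000], ω = ẑ
J2: z=[0.2588, 0.9659, 0.0000] o=[-0.3284, 0.0880, 0.0000] → [0.8318, -0.2229, -0.4315, 0.2588, 0.9659, 0.0000]
J3: z=[0.8754, -0.2346, 0.4226] o=[-0.4341, 0.3958, 0.3897] → [-0.0070, -0.1721, -0.0810, 0.8754, -0.2346, 0.4226]
J4: z=[0.0369, 0.9042, 0.4255] o=[-0.3582, 0.0547, 1.1080] → [-0.2642, 0.2190, -0.4426, 0.0369, 0.9042, 0.4255]
V = J·q̇ = [-0.3309, 0.1002, -0.3104, 0.3959, 0.4288, 0.2844]

-0.3309 0.1002 -0.3104 0.3959 0.4288 0.2844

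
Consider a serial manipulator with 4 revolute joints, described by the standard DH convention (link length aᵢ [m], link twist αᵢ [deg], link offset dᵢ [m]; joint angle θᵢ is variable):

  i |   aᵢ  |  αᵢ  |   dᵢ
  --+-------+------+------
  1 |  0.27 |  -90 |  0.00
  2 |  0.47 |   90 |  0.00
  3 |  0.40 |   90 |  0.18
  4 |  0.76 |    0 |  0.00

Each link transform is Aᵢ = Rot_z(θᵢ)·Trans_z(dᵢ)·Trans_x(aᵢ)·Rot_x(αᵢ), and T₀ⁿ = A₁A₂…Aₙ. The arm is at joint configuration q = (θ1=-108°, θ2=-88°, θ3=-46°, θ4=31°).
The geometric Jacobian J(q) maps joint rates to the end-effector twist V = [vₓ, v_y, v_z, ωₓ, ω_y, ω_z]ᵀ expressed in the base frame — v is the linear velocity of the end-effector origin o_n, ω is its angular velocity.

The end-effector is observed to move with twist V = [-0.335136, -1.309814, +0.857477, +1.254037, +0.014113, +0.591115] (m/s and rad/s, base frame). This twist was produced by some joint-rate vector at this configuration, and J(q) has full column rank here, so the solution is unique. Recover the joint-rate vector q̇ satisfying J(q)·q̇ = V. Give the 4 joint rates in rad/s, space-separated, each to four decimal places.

0.0380 0.6680 0.4200 -0.7490

o_n = [-0.6392, 0.4802, 1.2196]
J₁: ẑ×o_n = [-0.4802, -0.6392, 0.0000], ω = ẑ
J2: z=[0.9511, -0.3090, 0.0000] o=[-0.0834, -0.2568, 0.0000] → [-0.3769, -1.1599, 0.5292, 0.9511, -0.3090, 0.0000]
J3: z=[0.3088, 0.9505, 0.0349] o=[-0.0885, -0.2724, 0.4697] → [0.6865, -0.2508, 0.7559, 0.3088, 0.9505, 0.0349]
J4: z=[-0.6529, 0.2385, -0.7189] o=[-0.3096, -0.0216, 0.7537] → [0.4719, 0.5412, -0.2490, -0.6529, 0.2385, -0.7189]
q̇ = J⁺·V = [0.0380, 0.6680, 0.4200, -0.7490]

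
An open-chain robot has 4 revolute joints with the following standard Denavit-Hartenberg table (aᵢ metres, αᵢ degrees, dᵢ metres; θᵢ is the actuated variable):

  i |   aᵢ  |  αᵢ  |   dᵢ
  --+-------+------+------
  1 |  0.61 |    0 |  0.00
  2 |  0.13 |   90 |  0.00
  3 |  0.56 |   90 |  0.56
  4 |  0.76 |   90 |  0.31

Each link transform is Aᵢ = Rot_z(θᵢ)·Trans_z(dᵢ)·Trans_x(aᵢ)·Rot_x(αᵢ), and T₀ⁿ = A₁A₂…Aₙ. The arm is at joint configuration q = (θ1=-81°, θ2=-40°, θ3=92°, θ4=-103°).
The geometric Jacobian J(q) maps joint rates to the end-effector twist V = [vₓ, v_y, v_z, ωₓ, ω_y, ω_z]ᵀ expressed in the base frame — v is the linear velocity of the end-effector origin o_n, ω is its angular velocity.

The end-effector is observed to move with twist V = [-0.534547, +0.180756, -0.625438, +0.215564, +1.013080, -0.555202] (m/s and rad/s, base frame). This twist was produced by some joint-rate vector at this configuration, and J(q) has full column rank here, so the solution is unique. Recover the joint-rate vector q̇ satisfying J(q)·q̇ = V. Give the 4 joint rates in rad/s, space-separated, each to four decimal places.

-0.3460 -0.1750 0.3370 -0.9800

o_n = [0.0306, -1.0608, 0.3996]
J₁: ẑ×o_n = [1.0608, 0.0306, -0.0000], ω = ẑ
J2: z=[0.0000, 0.0000, 1.0000] o=[0.0954, -0.6025, 0.0000] → [0.4583, -0.0648, 0.0000, 0.0000, 0.0000, 1.0000]
J3: z=[-0.8572, 0.5150, 0.0000] o=[0.0285, -0.7139, 0.0000] → [0.2058, 0.3425, 0.2962, -0.8572, 0.5150, 0.0000]
J4: z=[-0.5147, -0.8566, 0.0349] o=[-0.4415, -0.4087, 0.5597] → [0.1599, -0.0659, 0.7401, -0.5147, -0.8566, 0.0349]
q̇ = J⁺·V = [-0.3460, -0.1750, 0.3370, -0.9800]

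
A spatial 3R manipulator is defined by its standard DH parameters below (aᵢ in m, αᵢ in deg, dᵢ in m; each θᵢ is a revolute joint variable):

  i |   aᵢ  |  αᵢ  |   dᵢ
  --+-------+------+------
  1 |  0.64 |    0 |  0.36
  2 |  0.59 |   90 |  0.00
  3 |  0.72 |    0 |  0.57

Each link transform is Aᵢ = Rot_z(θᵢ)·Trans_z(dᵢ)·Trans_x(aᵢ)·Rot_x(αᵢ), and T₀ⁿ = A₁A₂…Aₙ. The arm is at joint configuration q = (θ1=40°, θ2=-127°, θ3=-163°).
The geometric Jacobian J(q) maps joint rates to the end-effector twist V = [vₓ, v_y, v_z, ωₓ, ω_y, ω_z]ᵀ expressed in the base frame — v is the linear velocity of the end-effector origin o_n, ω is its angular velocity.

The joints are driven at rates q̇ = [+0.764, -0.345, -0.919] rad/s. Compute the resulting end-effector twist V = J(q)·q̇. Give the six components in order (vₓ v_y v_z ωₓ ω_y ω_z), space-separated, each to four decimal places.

o_n = [-0.0841, 0.4800, 0.1495]
J₁: ẑ×o_n = [-0.4800, -0.0841, 0.0000], ω = ẑ
J2: z=[0.0000, 0.0000, 1.0000] o=[0.4903, 0.4114, 0.3600] → [-0.0686, -0.5744, 0.0000, 0.0000, 0.0000, 1.0000]
J3: z=[-0.9986, -0.0523, 0.0000] o=[0.5211, -0.1778, 0.3600] → [0.0110, -0.2102, -0.6885, -0.9986, -0.0523, 0.0000]
V = J·q̇ = [-0.3532, 0.3271, 0.6328, 0.9177, 0.0481, 0.4190]

-0.3532 0.3271 0.6328 0.9177 0.0481 0.4190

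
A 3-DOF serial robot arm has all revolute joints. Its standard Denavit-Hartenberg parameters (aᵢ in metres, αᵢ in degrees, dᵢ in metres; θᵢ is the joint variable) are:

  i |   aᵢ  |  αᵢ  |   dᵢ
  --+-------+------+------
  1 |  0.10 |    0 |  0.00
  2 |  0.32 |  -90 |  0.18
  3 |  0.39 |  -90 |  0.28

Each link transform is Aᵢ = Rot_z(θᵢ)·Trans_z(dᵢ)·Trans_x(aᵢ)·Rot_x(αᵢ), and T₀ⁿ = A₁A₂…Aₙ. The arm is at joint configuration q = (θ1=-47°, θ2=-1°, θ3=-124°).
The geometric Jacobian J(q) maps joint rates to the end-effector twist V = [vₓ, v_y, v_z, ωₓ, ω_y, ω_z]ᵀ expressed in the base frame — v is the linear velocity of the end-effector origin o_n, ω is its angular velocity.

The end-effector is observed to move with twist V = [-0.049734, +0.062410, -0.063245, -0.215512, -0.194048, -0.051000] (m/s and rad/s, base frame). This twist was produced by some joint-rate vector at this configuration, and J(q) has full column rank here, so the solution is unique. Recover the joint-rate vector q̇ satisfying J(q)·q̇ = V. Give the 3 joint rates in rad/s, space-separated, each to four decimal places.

o_n = [0.3445, 0.0385, 0.5033]
J₁: ẑ×o_n = [-0.0385, 0.3445, 0.0000], ω = ẑ
J2: z=[0.0000, 0.0000, 1.0000] o=[0.0682, -0.0731, 0.0000] → [-0.1116, 0.2763, 0.0000, 0.0000, 0.0000, 1.0000]
J3: z=[0.7431, 0.6691, 0.0000] o=[0.2823, -0.3109, 0.1800] → [0.2163, -0.2403, 0.2181, 0.7431, 0.6691, 0.0000]
q̇ = J⁺·V = [0.1000, -0.1510, -0.2900]

0.1000 -0.1510 -0.2900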